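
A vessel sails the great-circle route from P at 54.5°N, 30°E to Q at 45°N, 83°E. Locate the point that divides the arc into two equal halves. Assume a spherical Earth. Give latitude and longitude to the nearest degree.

Convert each endpoint to a unit vector on the sphere (x = cos φ cos λ, y = cos φ sin λ, z = sin φ).
The central angle between the endpoints is δ = arccos(p₁·p₂) ≈ 0.605 rad (34.6°).
Interpolate at f = 1/2 with slerp weights a = sin((1−f)δ)/sin δ ≈ 0.524, b = sin(fδ)/sin δ ≈ 0.524.
p = a·p₁ + b·p₂ ≈ (0.309, 0.520, 0.797); φ = arcsin(p_z) ≈ 52.82°, λ = atan2(p_y, p_x) ≈ 59.30°.

≈ 53°N, 59°E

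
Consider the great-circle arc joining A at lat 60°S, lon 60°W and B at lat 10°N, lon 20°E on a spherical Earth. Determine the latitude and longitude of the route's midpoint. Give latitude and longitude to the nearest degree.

Write both endpoints as unit vectors p₁, p₂ with components (cos φ cos λ, cos φ sin λ, sin φ).
The central angle between the endpoints is δ = arccos(p₁·p₂) ≈ 1.636 rad (93.7°).
Interpolate at f = 1/2 with slerp weights a = sin((1−f)δ)/sin δ ≈ 0.731, b = sin(fδ)/sin δ ≈ 0.731.
p = a·p₁ + b·p₂ ≈ (0.859, -0.070, -0.506); φ = arcsin(p_z) ≈ -30.42°, λ = atan2(p_y, p_x) ≈ -4.68°.

≈ lat 30°S, lon 5°W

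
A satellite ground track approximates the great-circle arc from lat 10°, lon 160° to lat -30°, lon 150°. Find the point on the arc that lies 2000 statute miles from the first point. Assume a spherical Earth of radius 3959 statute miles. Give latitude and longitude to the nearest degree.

Write both endpoints as unit vectors p₁, p₂ with components (cos φ cos λ, cos φ sin λ, sin φ).
The central angle between the endpoints is δ = arccos(p₁·p₂) ≈ 0.718 rad (41.1°). The total great-circle distance is δ·R ≈ 0.718 × 3959 ≈ 2843 mi, so the target fraction is f = 2000/2843 ≈ 0.704.
Interpolate at f ≈ 0.704 with slerp weights a = sin((1−f)δ)/sin δ ≈ 0.321, b = sin(fδ)/sin δ ≈ 0.736.
p = a·p₁ + b·p₂ ≈ (-0.849, 0.427, -0.312); φ = arcsin(p_z) ≈ -18.18°, λ = atan2(p_y, p_x) ≈ 153.31°.

≈ lat -18°, lon 153°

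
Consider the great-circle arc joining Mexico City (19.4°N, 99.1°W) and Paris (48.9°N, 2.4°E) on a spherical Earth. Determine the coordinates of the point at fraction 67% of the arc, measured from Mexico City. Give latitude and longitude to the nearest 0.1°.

Write both endpoints as unit vectors p₁, p₂ with components (cos φ cos λ, cos φ sin λ, sin φ).
The central angle between the endpoints is δ = arccos(p₁·p₂) ≈ 1.444 rad (82.7°).
Interpolate at f = 0.67 with slerp weights a = sin((1−f)δ)/sin δ ≈ 0.462, b = sin(fδ)/sin δ ≈ 0.830.
p = a·p₁ + b·p₂ ≈ (0.476, -0.408, 0.779); φ = arcsin(p_z) ≈ 51.18°, λ = atan2(p_y, p_x) ≈ -40.57°.

≈ 51.2°N, 40.6°W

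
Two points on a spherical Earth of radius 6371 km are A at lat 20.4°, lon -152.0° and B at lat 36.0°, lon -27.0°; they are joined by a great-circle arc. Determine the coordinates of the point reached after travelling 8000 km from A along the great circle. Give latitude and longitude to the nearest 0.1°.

Write both endpoints as unit vectors p₁, p₂ with components (cos φ cos λ, cos φ sin λ, sin φ).
The central angle between the endpoints is δ = arccos(p₁·p₂) ≈ 1.803 rad (103.3°). The total great-circle distance is δ·R ≈ 1.803 × 6371 ≈ 11486 km, so the target fraction is f = 8000/11486 ≈ 0.696.
Interpolate at f ≈ 0.696 with slerp weights a = sin((1−f)δ)/sin δ ≈ 0.535, b = sin(fδ)/sin δ ≈ 0.977.
p = a·p₁ + b·p₂ ≈ (0.262, -0.594, 0.761); φ = arcsin(p_z) ≈ 49.52°, λ = atan2(p_y, p_x) ≈ -66.22°.

≈ lat 49.5°, lon -66.2°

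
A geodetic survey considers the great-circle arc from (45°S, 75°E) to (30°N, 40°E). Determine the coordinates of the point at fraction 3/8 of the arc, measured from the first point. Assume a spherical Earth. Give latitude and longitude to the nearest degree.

The haversine formula gives a central angle δ ≈ 1.422 rad (81.5°) between the endpoints.
Interpolate at f = 3/8 with slerp weights a = sin((1−f)δ)/sin δ ≈ 0.785, b = sin(fδ)/sin δ ≈ 0.514.
p = a·p₁ + b·p₂ ≈ (0.485, 0.822, -0.298); φ = arcsin(p_z) ≈ -17.34°, λ = atan2(p_y, p_x) ≈ 59.48°.

≈ (17°S, 59°E)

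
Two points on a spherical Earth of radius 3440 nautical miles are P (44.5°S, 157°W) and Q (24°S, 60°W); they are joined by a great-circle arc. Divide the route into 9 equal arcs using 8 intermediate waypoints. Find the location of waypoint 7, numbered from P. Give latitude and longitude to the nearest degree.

≈ (35°S, 75°W)

From cos δ = sin φ₁ sin φ₂ + cos φ₁ cos φ₂ cos Δλ, the central angle is δ ≈ 1.364 rad (78.1°).
Interpolate at f = 7/9 with slerp weights a = sin((1−f)δ)/sin δ ≈ 0.305, b = sin(fδ)/sin δ ≈ 0.892.
p = a·p₁ + b·p₂ ≈ (0.207, -0.790, -0.576); φ = arcsin(p_z) ≈ -35.20°, λ = atan2(p_y, p_x) ≈ -75.32°.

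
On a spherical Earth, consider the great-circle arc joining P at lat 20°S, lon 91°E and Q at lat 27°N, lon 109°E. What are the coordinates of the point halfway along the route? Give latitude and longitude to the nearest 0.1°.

≈ lat 3.5°N, lon 99.8°E

Write both endpoints as unit vectors p₁, p₂ with components (cos φ cos λ, cos φ sin λ, sin φ).
The central angle between the endpoints is δ = arccos(p₁·p₂) ≈ 0.875 rad (50.1°).
Interpolate at f = 1/2 with slerp weights a = sin((1−f)δ)/sin δ ≈ 0.552, b = sin(fδ)/sin δ ≈ 0.552.
p = a·p₁ + b·p₂ ≈ (-0.169, 0.984, 0.062); φ = arcsin(p_z) ≈ 3.54°, λ = atan2(p_y, p_x) ≈ 99.76°.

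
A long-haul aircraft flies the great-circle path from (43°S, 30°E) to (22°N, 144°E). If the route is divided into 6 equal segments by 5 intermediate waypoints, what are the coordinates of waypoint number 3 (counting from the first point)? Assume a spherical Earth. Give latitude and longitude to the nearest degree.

≈ (19°S, 97°E)

Write both endpoints as unit vectors p₁, p₂ with components (cos φ cos λ, cos φ sin λ, sin φ).
The central angle between the endpoints is δ = arccos(p₁·p₂) ≈ 2.131 rad (122.1°).
Interpolate at f = 3/6 with slerp weights a = sin((1−f)δ)/sin δ ≈ 1.033, b = sin(fδ)/sin δ ≈ 1.033.
p = a·p₁ + b·p₂ ≈ (-0.121, 0.941, -0.317); φ = arcsin(p_z) ≈ -18.51°, λ = atan2(p_y, p_x) ≈ 97.30°.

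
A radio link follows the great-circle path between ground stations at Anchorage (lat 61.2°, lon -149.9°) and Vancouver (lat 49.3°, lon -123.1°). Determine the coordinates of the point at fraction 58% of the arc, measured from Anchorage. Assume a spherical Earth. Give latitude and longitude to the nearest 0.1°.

≈ lat 55.0°, lon -132.4°

Convert each endpoint to a unit vector on the sphere (x = cos φ cos λ, y = cos φ sin λ, z = sin φ).
The central angle between the endpoints is δ = arccos(p₁·p₂) ≈ 0.334 rad (19.1°).
Interpolate at f = 0.58 with slerp weights a = sin((1−f)δ)/sin δ ≈ 0.427, b = sin(fδ)/sin δ ≈ 0.587.
p = a·p₁ + b·p₂ ≈ (-0.387, -0.424, 0.819); φ = arcsin(p_z) ≈ 54.98°, λ = atan2(p_y, p_x) ≈ -132.39°.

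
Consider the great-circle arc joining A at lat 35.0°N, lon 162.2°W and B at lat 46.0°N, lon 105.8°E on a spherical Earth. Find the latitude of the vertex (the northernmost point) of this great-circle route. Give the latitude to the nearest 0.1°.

≈ 51.8°N

The great circle lies in the plane with unit normal n̂ = (p₁ × p₂)/|p₁ × p₂|.
Here n̂_z ≈ -0.618; the vertex latitude is φ_max = arccos|n̂_z| ≈ 51.8°.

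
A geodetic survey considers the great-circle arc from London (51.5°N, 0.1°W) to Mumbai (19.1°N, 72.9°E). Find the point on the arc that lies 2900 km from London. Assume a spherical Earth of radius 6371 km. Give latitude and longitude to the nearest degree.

The haversine formula gives a central angle δ ≈ 1.128 rad (64.7°) between the endpoints. The total great-circle distance is δ·R ≈ 1.128 × 6371 ≈ 7189 km, so the target fraction is f = 2900/7189 ≈ 0.403.
Interpolate at f ≈ 0.403 with slerp weights a = sin((1−f)δ)/sin δ ≈ 0.690, b = sin(fδ)/sin δ ≈ 0.486.
p = a·p₁ + b·p₂ ≈ (0.565, 0.439, 0.699); φ = arcsin(p_z) ≈ 44.36°, λ = atan2(p_y, p_x) ≈ 37.84°.

≈ (44°N, 38°E)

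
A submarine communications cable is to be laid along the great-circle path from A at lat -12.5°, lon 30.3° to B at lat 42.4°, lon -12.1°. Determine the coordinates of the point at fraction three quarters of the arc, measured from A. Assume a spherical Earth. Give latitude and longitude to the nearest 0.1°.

≈ lat 29.7°, lon 1.7°

Convert each endpoint to a unit vector on the sphere (x = cos φ cos λ, y = cos φ sin λ, z = sin φ).
The central angle between the endpoints is δ = arccos(p₁·p₂) ≈ 1.174 rad (67.3°).
Interpolate at f = 3/4 with slerp weights a = sin((1−f)δ)/sin δ ≈ 0.314, b = sin(fδ)/sin δ ≈ 0.836.
p = a·p₁ + b·p₂ ≈ (0.868, 0.025, 0.496); φ = arcsin(p_z) ≈ 29.72°, λ = atan2(p_y, p_x) ≈ 1.66°.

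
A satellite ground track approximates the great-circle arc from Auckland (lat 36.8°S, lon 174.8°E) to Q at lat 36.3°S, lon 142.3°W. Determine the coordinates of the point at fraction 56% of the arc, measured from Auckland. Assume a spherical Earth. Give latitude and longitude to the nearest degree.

Write both endpoints as unit vectors p₁, p₂ with components (cos φ cos λ, cos φ sin λ, sin φ).
The central angle between the endpoints is δ = arccos(p₁·p₂) ≈ 0.596 rad (34.2°).
Interpolate at f = 0.56 with slerp weights a = sin((1−f)δ)/sin δ ≈ 0.462, b = sin(fδ)/sin δ ≈ 0.584.
p = a·p₁ + b·p₂ ≈ (-0.740, -0.254, -0.622); φ = arcsin(p_z) ≈ -38.48°, λ = atan2(p_y, p_x) ≈ -161.06°.

≈ lat 38°S, lon 161°W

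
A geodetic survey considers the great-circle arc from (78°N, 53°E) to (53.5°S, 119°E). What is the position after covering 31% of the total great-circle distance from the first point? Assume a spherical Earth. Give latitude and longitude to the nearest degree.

≈ (40°N, 98°E)

From cos δ = sin φ₁ sin φ₂ + cos φ₁ cos φ₂ cos Δλ, the central angle is δ ≈ 2.398 rad (137.4°).
Interpolate at f = 0.31 with slerp weights a = sin((1−f)δ)/sin δ ≈ 1.472, b = sin(fδ)/sin δ ≈ 1.000.
p = a·p₁ + b·p₂ ≈ (-0.104, 0.764, 0.636); φ = arcsin(p_z) ≈ 39.51°, λ = atan2(p_y, p_x) ≈ 97.75°.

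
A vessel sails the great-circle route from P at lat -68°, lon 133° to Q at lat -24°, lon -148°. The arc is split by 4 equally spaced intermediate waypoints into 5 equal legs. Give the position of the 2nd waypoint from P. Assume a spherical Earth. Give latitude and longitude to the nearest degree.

The haversine formula gives a central angle δ ≈ 1.113 rad (63.7°) between the endpoints.
Interpolate at f = 2/5 with slerp weights a = sin((1−f)δ)/sin δ ≈ 0.690, b = sin(fδ)/sin δ ≈ 0.480.
p = a·p₁ + b·p₂ ≈ (-0.548, -0.043, -0.835); φ = arcsin(p_z) ≈ -56.64°, λ = atan2(p_y, p_x) ≈ -175.49°.

≈ lat -57°, lon -175°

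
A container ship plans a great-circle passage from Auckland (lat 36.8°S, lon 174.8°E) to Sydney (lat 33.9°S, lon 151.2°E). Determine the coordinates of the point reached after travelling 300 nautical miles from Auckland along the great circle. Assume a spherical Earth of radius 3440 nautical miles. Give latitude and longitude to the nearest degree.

Convert each endpoint to a unit vector on the sphere (x = cos φ cos λ, y = cos φ sin λ, z = sin φ).
The central angle between the endpoints is δ = arccos(p₁·p₂) ≈ 0.339 rad (19.4°). The total great-circle distance is δ·R ≈ 0.339 × 3440 ≈ 1166 nmi, so the target fraction is f = 300/1166 ≈ 0.257.
Interpolate at f ≈ 0.257 with slerp weights a = sin((1−f)δ)/sin δ ≈ 0.749, b = sin(fδ)/sin δ ≈ 0.262.
p = a·p₁ + b·p₂ ≈ (-0.788, 0.159, -0.595); φ = arcsin(p_z) ≈ -36.50°, λ = atan2(p_y, p_x) ≈ 168.58°.

≈ lat 37°S, lon 169°E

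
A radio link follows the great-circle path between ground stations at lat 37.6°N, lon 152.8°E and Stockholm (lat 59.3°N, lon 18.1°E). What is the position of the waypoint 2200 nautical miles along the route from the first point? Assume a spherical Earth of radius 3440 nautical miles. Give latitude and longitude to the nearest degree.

≈ lat 68°N, lon 116°E

Write both endpoints as unit vectors p₁, p₂ with components (cos φ cos λ, cos φ sin λ, sin φ).
The central angle between the endpoints is δ = arccos(p₁·p₂) ≈ 1.328 rad (76.1°). The total great-circle distance is δ·R ≈ 1.328 × 3440 ≈ 4569 nmi, so the target fraction is f = 2200/4569 ≈ 0.481.
Interpolate at f ≈ 0.481 with slerp weights a = sin((1−f)δ)/sin δ ≈ 0.655, b = sin(fδ)/sin δ ≈ 0.615.
p = a·p₁ + b·p₂ ≈ (-0.163, 0.335, 0.928); φ = arcsin(p_z) ≈ 68.15°, λ = atan2(p_y, p_x) ≈ 115.97°.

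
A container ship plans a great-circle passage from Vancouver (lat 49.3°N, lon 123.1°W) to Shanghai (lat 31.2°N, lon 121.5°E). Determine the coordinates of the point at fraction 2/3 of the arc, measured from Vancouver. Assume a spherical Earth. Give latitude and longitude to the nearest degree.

Convert each endpoint to a unit vector on the sphere (x = cos φ cos λ, y = cos φ sin λ, z = sin φ).
The central angle between the endpoints is δ = arccos(p₁·p₂) ≈ 1.417 rad (81.2°).
Interpolate at f = 2/3 with slerp weights a = sin((1−f)δ)/sin δ ≈ 0.460, b = sin(fδ)/sin δ ≈ 0.820.
p = a·p₁ + b·p₂ ≈ (-0.530, 0.347, 0.774); φ = arcsin(p_z) ≈ 50.69°, λ = atan2(p_y, p_x) ≈ 146.84°.

≈ lat 51°N, lon 147°E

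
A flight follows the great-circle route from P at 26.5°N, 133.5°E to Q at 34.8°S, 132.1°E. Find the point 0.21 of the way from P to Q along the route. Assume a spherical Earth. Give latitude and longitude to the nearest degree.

Write both endpoints as unit vectors p₁, p₂ with components (cos φ cos λ, cos φ sin λ, sin φ).
The central angle between the endpoints is δ = arccos(p₁·p₂) ≈ 1.070 rad (61.3°).
Interpolate at f = 0.21 with slerp weights a = sin((1−f)δ)/sin δ ≈ 0.853, b = sin(fδ)/sin δ ≈ 0.254.
p = a·p₁ + b·p₂ ≈ (-0.665, 0.708, 0.236); φ = arcsin(p_z) ≈ 13.63°, λ = atan2(p_y, p_x) ≈ 133.20°.

≈ 14°N, 133°E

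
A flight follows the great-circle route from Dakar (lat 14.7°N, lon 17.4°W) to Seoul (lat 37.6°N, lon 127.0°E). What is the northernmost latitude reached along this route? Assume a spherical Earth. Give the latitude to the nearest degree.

The great circle lies in the plane with unit normal n̂ = (p₁ × p₂)/|p₁ × p₂|.
Here n̂_z ≈ +0.505; the vertex latitude is φ_max = arccos|n̂_z| ≈ 59.7°.
Check via Clairaut: cos φ_max = |cos φ₁| · sin C = cos(14.7°)·sin(31.5°) ≈ 0.505, again giving ≈ 59.7°.

≈ 60°N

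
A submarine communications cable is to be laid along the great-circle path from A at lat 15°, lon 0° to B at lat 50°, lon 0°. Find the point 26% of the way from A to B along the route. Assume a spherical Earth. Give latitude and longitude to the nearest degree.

≈ lat 24°, lon 0°

Write both endpoints as unit vectors p₁, p₂ with components (cos φ cos λ, cos φ sin λ, sin φ).
The central angle between the endpoints is δ = arccos(p₁·p₂) ≈ 0.611 rad (35.0°).
Interpolate at f = 0.26 with slerp weights a = sin((1−f)δ)/sin δ ≈ 0.762, b = sin(fδ)/sin δ ≈ 0.276.
p = a·p₁ + b·p₂ ≈ (0.913, 0.000, 0.408); φ = arcsin(p_z) ≈ 24.10°, λ = atan2(p_y, p_x) ≈ 0.00°.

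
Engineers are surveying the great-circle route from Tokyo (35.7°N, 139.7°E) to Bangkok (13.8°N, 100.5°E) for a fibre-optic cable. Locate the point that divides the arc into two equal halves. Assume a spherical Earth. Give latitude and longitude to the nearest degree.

≈ 26°N, 118°E

Write both endpoints as unit vectors p₁, p₂ with components (cos φ cos λ, cos φ sin λ, sin φ).
The central angle between the endpoints is δ = arccos(p₁·p₂) ≈ 0.722 rad (41.4°).
Interpolate at f = 1/2 with slerp weights a = sin((1−f)δ)/sin δ ≈ 0.534, b = sin(fδ)/sin δ ≈ 0.534.
p = a·p₁ + b·p₂ ≈ (-0.426, 0.791, 0.439); φ = arcsin(p_z) ≈ 26.06°, λ = atan2(p_y, p_x) ≈ 118.28°.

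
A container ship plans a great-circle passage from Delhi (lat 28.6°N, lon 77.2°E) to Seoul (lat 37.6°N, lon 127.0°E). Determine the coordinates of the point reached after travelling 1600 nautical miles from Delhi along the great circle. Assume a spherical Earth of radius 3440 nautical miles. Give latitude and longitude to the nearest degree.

Write both endpoints as unit vectors p₁, p₂ with components (cos φ cos λ, cos φ sin λ, sin φ).
The central angle between the endpoints is δ = arccos(p₁·p₂) ≈ 0.736 rad (42.2°). The total great-circle distance is δ·R ≈ 0.736 × 3440 ≈ 2532 nmi, so the target fraction is f = 1600/2532 ≈ 0.632.
Interpolate at f ≈ 0.632 with slerp weights a = sin((1−f)δ)/sin δ ≈ 0.399, b = sin(fδ)/sin δ ≈ 0.668.
p = a·p₁ + b·p₂ ≈ (-0.241, 0.764, 0.598); φ = arcsin(p_z) ≈ 36.76°, λ = atan2(p_y, p_x) ≈ 107.50°.

≈ lat 37°N, lon 108°E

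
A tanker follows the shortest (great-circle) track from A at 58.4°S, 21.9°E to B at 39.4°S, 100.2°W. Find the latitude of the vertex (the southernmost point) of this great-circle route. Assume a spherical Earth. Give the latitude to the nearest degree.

≈ 69°S

The great circle lies in the plane with unit normal n̂ = (p₁ × p₂)/|p₁ × p₂|.
Here n̂_z ≈ -0.363; the vertex latitude is φ_max = arccos|n̂_z| ≈ 68.7°.
Check via Clairaut: cos φ_max = |cos φ₁| · sin C = cos(58.4°)·sin(136.2°) ≈ 0.363, again giving ≈ 68.7°.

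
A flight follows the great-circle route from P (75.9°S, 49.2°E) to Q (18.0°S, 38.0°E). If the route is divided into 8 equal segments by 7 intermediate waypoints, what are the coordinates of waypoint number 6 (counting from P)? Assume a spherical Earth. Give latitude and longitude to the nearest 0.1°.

≈ (32.5°S, 39.0°E)

From cos δ = sin φ₁ sin φ₂ + cos φ₁ cos φ₂ cos Δλ, the central angle is δ ≈ 1.016 rad (58.2°).
Interpolate at f = 6/8 with slerp weights a = sin((1−f)δ)/sin δ ≈ 0.296, b = sin(fδ)/sin δ ≈ 0.812.
p = a·p₁ + b·p₂ ≈ (0.656, 0.530, -0.538); φ = arcsin(p_z) ≈ -32.52°, λ = atan2(p_y, p_x) ≈ 38.95°.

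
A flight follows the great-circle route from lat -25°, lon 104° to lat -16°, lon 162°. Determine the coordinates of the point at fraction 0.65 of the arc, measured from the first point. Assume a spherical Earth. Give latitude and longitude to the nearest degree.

The haversine formula gives a central angle δ ≈ 0.954 rad (54.7°) between the endpoints.
Interpolate at f = 0.65 with slerp weights a = sin((1−f)δ)/sin δ ≈ 0.402, b = sin(fδ)/sin δ ≈ 0.712.
p = a·p₁ + b·p₂ ≈ (-0.739, 0.565, -0.366); φ = arcsin(p_z) ≈ -21.48°, λ = atan2(p_y, p_x) ≈ 142.62°.

≈ lat -21°, lon 143°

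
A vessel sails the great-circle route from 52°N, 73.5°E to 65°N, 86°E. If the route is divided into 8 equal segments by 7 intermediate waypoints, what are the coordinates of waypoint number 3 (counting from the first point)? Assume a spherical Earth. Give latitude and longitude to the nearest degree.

The haversine formula gives a central angle δ ≈ 0.253 rad (14.5°) between the endpoints.
Interpolate at f = 3/8 with slerp weights a = sin((1−f)δ)/sin δ ≈ 0.629, b = sin(fδ)/sin δ ≈ 0.378.
p = a·p₁ + b·p₂ ≈ (0.121, 0.531, 0.839); φ = arcsin(p_z) ≈ 57.01°, λ = atan2(p_y, p_x) ≈ 77.14°.

≈ 57°N, 77°E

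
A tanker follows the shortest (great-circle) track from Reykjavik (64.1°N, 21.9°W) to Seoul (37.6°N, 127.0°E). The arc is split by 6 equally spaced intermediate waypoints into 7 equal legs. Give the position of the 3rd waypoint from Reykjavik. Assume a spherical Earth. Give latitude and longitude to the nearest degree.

Convert each endpoint to a unit vector on the sphere (x = cos φ cos λ, y = cos φ sin λ, z = sin φ).
The central angle between the endpoints is δ = arccos(p₁·p₂) ≈ 1.316 rad (75.4°).
Interpolate at f = 3/7 with slerp weights a = sin((1−f)δ)/sin δ ≈ 0.706, b = sin(fδ)/sin δ ≈ 0.552.
p = a·p₁ + b·p₂ ≈ (0.023, 0.234, 0.972); φ = arcsin(p_z) ≈ 76.37°, λ = atan2(p_y, p_x) ≈ 84.47°.

≈ 76°N, 84°E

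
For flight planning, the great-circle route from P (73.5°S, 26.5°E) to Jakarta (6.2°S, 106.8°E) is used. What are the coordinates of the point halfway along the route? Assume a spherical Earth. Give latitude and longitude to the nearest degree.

Convert each endpoint to a unit vector on the sphere (x = cos φ cos λ, y = cos φ sin λ, z = sin φ).
The central angle between the endpoints is δ = arccos(p₁·p₂) ≈ 1.419 rad (81.3°).
Interpolate at f = 1/2 with slerp weights a = sin((1−f)δ)/sin δ ≈ 0.659, b = sin(fδ)/sin δ ≈ 0.659.
p = a·p₁ + b·p₂ ≈ (-0.022, 0.711, -0.703); φ = arcsin(p_z) ≈ -44.68°, λ = atan2(p_y, p_x) ≈ 91.76°.

≈ (45°S, 92°E)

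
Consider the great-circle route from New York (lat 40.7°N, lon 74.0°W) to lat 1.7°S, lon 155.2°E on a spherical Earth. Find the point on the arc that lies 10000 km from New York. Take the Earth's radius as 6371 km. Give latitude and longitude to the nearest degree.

≈ lat 21°N, lon 177°E

Write both endpoints as unit vectors p₁, p₂ with components (cos φ cos λ, cos φ sin λ, sin φ).
The central angle between the endpoints is δ = arccos(p₁·p₂) ≈ 2.111 rad (121.0°). The total great-circle distance is δ·R ≈ 2.111 × 6371 ≈ 13451 km, so the target fraction is f = 10000/13451 ≈ 0.743.
Interpolate at f ≈ 0.743 with slerp weights a = sin((1−f)δ)/sin δ ≈ 0.601, b = sin(fδ)/sin δ ≈ 1.166.
p = a·p₁ + b·p₂ ≈ (-0.933, 0.051, 0.357); φ = arcsin(p_z) ≈ 20.94°, λ = atan2(p_y, p_x) ≈ 176.88°.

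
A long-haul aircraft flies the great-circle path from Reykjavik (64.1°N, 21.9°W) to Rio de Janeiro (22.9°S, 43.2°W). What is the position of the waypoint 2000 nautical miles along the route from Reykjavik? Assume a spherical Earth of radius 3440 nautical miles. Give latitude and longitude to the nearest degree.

≈ 32°N, 34°W

Convert each endpoint to a unit vector on the sphere (x = cos φ cos λ, y = cos φ sin λ, z = sin φ).
The central angle between the endpoints is δ = arccos(p₁·p₂) ≈ 1.546 rad (88.6°). The total great-circle distance is δ·R ≈ 1.546 × 3440 ≈ 5318 nmi, so the target fraction is f = 2000/5318 ≈ 0.376.
Interpolate at f ≈ 0.376 with slerp weights a = sin((1−f)δ)/sin δ ≈ 0.822, b = sin(fδ)/sin δ ≈ 0.549.
p = a·p₁ + b·p₂ ≈ (0.702, -0.480, 0.526); φ = arcsin(p_z) ≈ 31.72°, λ = atan2(p_y, p_x) ≈ -34.38°.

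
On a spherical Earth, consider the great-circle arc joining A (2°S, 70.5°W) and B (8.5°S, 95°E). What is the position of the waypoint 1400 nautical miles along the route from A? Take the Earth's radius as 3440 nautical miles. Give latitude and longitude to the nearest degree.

≈ (15°S, 51°W)

Write both endpoints as unit vectors p₁, p₂ with components (cos φ cos λ, cos φ sin λ, sin φ).
The central angle between the endpoints is δ = arccos(p₁·p₂) ≈ 2.830 rad (162.1°). The total great-circle distance is δ·R ≈ 2.830 × 3440 ≈ 9734 nmi, so the target fraction is f = 1400/9734 ≈ 0.144.
Interpolate at f ≈ 0.144 with slerp weights a = sin((1−f)δ)/sin δ ≈ 2.146, b = sin(fδ)/sin δ ≈ 1.290.
p = a·p₁ + b·p₂ ≈ (0.605, -0.751, -0.266); φ = arcsin(p_z) ≈ -15.40°, λ = atan2(p_y, p_x) ≈ -51.15°.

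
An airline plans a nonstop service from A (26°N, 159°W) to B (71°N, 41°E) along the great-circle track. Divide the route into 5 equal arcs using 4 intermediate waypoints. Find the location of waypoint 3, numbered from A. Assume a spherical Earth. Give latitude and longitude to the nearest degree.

From cos δ = sin φ₁ sin φ₂ + cos φ₁ cos φ₂ cos Δλ, the central angle is δ ≈ 1.431 rad (82.0°).
Interpolate at f = 3/5 with slerp weights a = sin((1−f)δ)/sin δ ≈ 0.547, b = sin(fδ)/sin δ ≈ 0.764.
p = a·p₁ + b·p₂ ≈ (-0.271, -0.013, 0.962); φ = arcsin(p_z) ≈ 74.25°, λ = atan2(p_y, p_x) ≈ -177.27°.

≈ (74°N, 177°W)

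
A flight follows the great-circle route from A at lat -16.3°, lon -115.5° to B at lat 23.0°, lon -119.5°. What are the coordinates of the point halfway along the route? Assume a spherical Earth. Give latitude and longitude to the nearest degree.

The haversine formula gives a central angle δ ≈ 0.689 rad (39.5°) between the endpoints.
Interpolate at f = 1/2 with slerp weights a = sin((1−f)δ)/sin δ ≈ 0.531, b = sin(fδ)/sin δ ≈ 0.531.
p = a·p₁ + b·p₂ ≈ (-0.460, -0.886, 0.058); φ = arcsin(p_z) ≈ 3.35°, λ = atan2(p_y, p_x) ≈ -117.46°.

≈ lat 3°, lon -117°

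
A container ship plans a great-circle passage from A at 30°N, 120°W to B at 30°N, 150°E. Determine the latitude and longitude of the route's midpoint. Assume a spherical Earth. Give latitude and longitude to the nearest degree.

≈ 39°N, 165°W

Convert each endpoint to a unit vector on the sphere (x = cos φ cos λ, y = cos φ sin λ, z = sin φ).
The central angle between the endpoints is δ = arccos(p₁·p₂) ≈ 1.318 rad (75.5°).
Interpolate at f = 1/2 with slerp weights a = sin((1−f)δ)/sin δ ≈ 0.632, b = sin(fδ)/sin δ ≈ 0.632.
p = a·p₁ + b·p₂ ≈ (-0.748, -0.200, 0.632); φ = arcsin(p_z) ≈ 39.23°, λ = atan2(p_y, p_x) ≈ -165.00°.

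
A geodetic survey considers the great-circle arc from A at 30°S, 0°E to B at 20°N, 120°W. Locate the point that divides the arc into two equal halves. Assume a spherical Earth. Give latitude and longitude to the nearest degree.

Convert each endpoint to a unit vector on the sphere (x = cos φ cos λ, y = cos φ sin λ, z = sin φ).
The central angle between the endpoints is δ = arccos(p₁·p₂) ≈ 2.187 rad (125.3°).
Interpolate at f = 1/2 with slerp weights a = sin((1−f)δ)/sin δ ≈ 1.088, b = sin(fδ)/sin δ ≈ 1.088.
p = a·p₁ + b·p₂ ≈ (0.431, -0.886, -0.172); φ = arcsin(p_z) ≈ -9.90°, λ = atan2(p_y, p_x) ≈ -64.04°.

≈ 10°S, 64°W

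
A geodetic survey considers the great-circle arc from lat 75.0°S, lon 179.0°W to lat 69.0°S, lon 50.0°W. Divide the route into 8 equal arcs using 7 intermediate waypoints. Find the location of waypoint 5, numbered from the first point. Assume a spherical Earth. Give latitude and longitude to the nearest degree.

Write both endpoints as unit vectors p₁, p₂ with components (cos φ cos λ, cos φ sin λ, sin φ).
The central angle between the endpoints is δ = arccos(p₁·p₂) ≈ 0.567 rad (32.5°).
Interpolate at f = 5/8 with slerp weights a = sin((1−f)δ)/sin δ ≈ 0.393, b = sin(fδ)/sin δ ≈ 0.646.
p = a·p₁ + b·p₂ ≈ (0.047, -0.179, -0.983); φ = arcsin(p_z) ≈ -79.32°, λ = atan2(p_y, p_x) ≈ -75.25°.

≈ lat 79°S, lon 75°W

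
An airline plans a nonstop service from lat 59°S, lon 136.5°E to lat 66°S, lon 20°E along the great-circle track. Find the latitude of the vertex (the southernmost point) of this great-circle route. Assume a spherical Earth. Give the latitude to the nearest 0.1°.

The great circle lies in the plane with unit normal n̂ = (p₁ × p₂)/|p₁ × p₂|.
Here n̂_z ≈ -0.259; the vertex latitude is φ_max = arccos|n̂_z| ≈ 75.0°.

≈ 75.0°S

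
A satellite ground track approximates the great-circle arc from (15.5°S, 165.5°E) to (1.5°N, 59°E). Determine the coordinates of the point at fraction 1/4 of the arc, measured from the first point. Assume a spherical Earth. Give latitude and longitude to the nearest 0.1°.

Write both endpoints as unit vectors p₁, p₂ with components (cos φ cos λ, cos φ sin λ, sin φ).
The central angle between the endpoints is δ = arccos(p₁·p₂) ≈ 1.855 rad (106.3°).
Interpolate at f = 1/4 with slerp weights a = sin((1−f)δ)/sin δ ≈ 1.025, b = sin(fδ)/sin δ ≈ 0.466.
p = a·p₁ + b·p₂ ≈ (-0.716, 0.647, -0.262); φ = arcsin(p_z) ≈ -15.17°, λ = atan2(p_y, p_x) ≈ 137.93°.

≈ (15.2°S, 137.9°E)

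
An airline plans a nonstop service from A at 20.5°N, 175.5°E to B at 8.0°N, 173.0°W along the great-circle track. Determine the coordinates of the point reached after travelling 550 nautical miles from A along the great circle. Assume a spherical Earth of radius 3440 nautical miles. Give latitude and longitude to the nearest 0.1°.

≈ 13.7°N, 178.0°W

The haversine formula gives a central angle δ ≈ 0.292 rad (16.7°) between the endpoints. The total great-circle distance is δ·R ≈ 0.292 × 3440 ≈ 1004 nmi, so the target fraction is f = 550/1004 ≈ 0.548.
Interpolate at f ≈ 0.548 with slerp weights a = sin((1−f)δ)/sin δ ≈ 0.458, b = sin(fδ)/sin δ ≈ 0.553.
p = a·p₁ + b·p₂ ≈ (-0.971, -0.033, 0.237); φ = arcsin(p_z) ≈ 13.72°, λ = atan2(p_y, p_x) ≈ -178.05°.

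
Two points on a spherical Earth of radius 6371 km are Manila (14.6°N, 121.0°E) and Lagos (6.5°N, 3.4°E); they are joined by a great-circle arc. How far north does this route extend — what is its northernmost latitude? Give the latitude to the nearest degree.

≈ 20°N

The great circle lies in the plane with unit normal n̂ = (p₁ × p₂)/|p₁ × p₂|.
Here n̂_z ≈ -0.937; the vertex latitude is φ_max = arccos|n̂_z| ≈ 20.4°.
Check via Clairaut: cos φ_max = |cos φ₁| · sin C = cos(14.6°)·sin(75.6°) ≈ 0.937, again giving ≈ 20.4°.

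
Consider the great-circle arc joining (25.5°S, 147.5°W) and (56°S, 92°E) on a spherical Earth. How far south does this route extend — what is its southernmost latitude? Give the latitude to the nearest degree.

≈ 64°S

The great circle lies in the plane with unit normal n̂ = (p₁ × p₂)/|p₁ × p₂|.
Here n̂_z ≈ -0.437; the vertex latitude is φ_max = arccos|n̂_z| ≈ 64.1°.
Check via Clairaut: cos φ_max = |cos φ₁| · sin C = cos(25.5°)·sin(151.0°) ≈ 0.437, again giving ≈ 64.1°.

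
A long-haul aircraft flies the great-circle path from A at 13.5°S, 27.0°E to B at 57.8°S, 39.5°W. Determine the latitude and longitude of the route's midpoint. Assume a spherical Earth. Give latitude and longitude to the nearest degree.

≈ 40°S, 5°E

Convert each endpoint to a unit vector on the sphere (x = cos φ cos λ, y = cos φ sin λ, z = sin φ).
The central angle between the endpoints is δ = arccos(p₁·p₂) ≈ 1.155 rad (66.2°).
Interpolate at f = 1/2 with slerp weights a = sin((1−f)δ)/sin δ ≈ 0.597, b = sin(fδ)/sin δ ≈ 0.597.
p = a·p₁ + b·p₂ ≈ (0.762, 0.061, -0.644); φ = arcsin(p_z) ≈ -40.11°, λ = atan2(p_y, p_x) ≈ 4.59°.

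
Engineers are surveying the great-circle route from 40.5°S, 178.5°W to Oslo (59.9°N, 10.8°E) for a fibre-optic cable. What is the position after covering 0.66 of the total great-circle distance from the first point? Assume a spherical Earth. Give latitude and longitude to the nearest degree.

≈ 62°N, 152°E

The haversine formula gives a central angle δ ≈ 2.788 rad (159.8°) between the endpoints.
Interpolate at f = 0.66 with slerp weights a = sin((1−f)δ)/sin δ ≈ 2.347, b = sin(fδ)/sin δ ≈ 2.785.
p = a·p₁ + b·p₂ ≈ (-0.412, 0.215, 0.885); φ = arcsin(p_z) ≈ 62.31°, λ = atan2(p_y, p_x) ≈ 152.44°.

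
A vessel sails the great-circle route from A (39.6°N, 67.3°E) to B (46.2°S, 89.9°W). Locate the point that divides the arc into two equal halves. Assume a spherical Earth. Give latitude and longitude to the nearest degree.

From cos δ = sin φ₁ sin φ₂ + cos φ₁ cos φ₂ cos Δλ, the central angle is δ ≈ 2.830 rad (162.1°).
Interpolate at f = 1/2 with slerp weights a = sin((1−f)δ)/sin δ ≈ 3.218, b = sin(fδ)/sin δ ≈ 3.218.
p = a·p₁ + b·p₂ ≈ (0.961, 0.060, -0.271); φ = arcsin(p_z) ≈ -15.74°, λ = atan2(p_y, p_x) ≈ 3.58°.

≈ (16°S, 4°E)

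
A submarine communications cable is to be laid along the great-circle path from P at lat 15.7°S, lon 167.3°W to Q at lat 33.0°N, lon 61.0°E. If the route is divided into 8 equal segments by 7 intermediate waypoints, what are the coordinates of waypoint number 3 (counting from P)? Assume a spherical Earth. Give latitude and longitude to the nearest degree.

≈ lat 12°N, lon 151°E

The haversine formula gives a central angle δ ≈ 2.325 rad (133.2°) between the endpoints.
Interpolate at f = 3/8 with slerp weights a = sin((1−f)δ)/sin δ ≈ 1.362, b = sin(fδ)/sin δ ≈ 1.050.
p = a·p₁ + b·p₂ ≈ (-0.852, 0.482, 0.203); φ = arcsin(p_z) ≈ 11.73°, λ = atan2(p_y, p_x) ≈ 150.52°.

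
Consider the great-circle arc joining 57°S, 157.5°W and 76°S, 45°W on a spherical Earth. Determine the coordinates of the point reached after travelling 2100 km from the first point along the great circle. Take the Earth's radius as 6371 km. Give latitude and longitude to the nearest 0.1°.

≈ 73.5°S, 134.2°W

Write both endpoints as unit vectors p₁, p₂ with components (cos φ cos λ, cos φ sin λ, sin φ).
The central angle between the endpoints is δ = arccos(p₁·p₂) ≈ 0.702 rad (40.2°). The total great-circle distance is δ·R ≈ 0.702 × 6371 ≈ 4475 km, so the target fraction is f = 2100/4475 ≈ 0.469.
Interpolate at f ≈ 0.469 with slerp weights a = sin((1−f)δ)/sin δ ≈ 0.564, b = sin(fδ)/sin δ ≈ 0.501.
p = a·p₁ + b·p₂ ≈ (-0.198, -0.203, -0.959); φ = arcsin(p_z) ≈ -73.52°, λ = atan2(p_y, p_x) ≈ -134.25°.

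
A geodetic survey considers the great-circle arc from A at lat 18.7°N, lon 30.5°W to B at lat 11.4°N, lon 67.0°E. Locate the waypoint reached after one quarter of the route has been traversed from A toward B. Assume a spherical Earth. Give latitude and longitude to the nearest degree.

≈ lat 22°N, lon 6°W

Write both endpoints as unit vectors p₁, p₂ with components (cos φ cos λ, cos φ sin λ, sin φ).
The central angle between the endpoints is δ = arccos(p₁·p₂) ≈ 1.629 rad (93.3°).
Interpolate at f = 1/4 with slerp weights a = sin((1−f)δ)/sin δ ≈ 0.941, b = sin(fδ)/sin δ ≈ 0.397.
p = a·p₁ + b·p₂ ≈ (0.920, -0.095, 0.380); φ = arcsin(p_z) ≈ 22.34°, λ = atan2(p_y, p_x) ≈ -5.87°.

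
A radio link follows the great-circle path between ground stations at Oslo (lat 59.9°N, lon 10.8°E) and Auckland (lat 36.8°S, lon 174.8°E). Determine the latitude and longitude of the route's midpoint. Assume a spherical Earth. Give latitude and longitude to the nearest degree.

≈ lat 37°N, lon 151°E

Convert each endpoint to a unit vector on the sphere (x = cos φ cos λ, y = cos φ sin λ, z = sin φ).
The central angle between the endpoints is δ = arccos(p₁·p₂) ≈ 2.700 rad (154.7°).
Interpolate at f = 1/2 with slerp weights a = sin((1−f)δ)/sin δ ≈ 2.285, b = sin(fδ)/sin δ ≈ 2.285.
p = a·p₁ + b·p₂ ≈ (-0.697, 0.381, 0.608); φ = arcsin(p_z) ≈ 37.46°, λ = atan2(p_y, p_x) ≈ 151.35°.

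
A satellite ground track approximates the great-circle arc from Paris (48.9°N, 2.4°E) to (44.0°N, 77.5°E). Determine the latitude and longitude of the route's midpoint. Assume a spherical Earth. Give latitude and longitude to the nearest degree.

≈ (53°N, 42°E)

Convert each endpoint to a unit vector on the sphere (x = cos φ cos λ, y = cos φ sin λ, z = sin φ).
The central angle between the endpoints is δ = arccos(p₁·p₂) ≈ 0.870 rad (49.8°).
Interpolate at f = 1/2 with slerp weights a = sin((1−f)δ)/sin δ ≈ 0.551, b = sin(fδ)/sin δ ≈ 0.551.
p = a·p₁ + b·p₂ ≈ (0.448, 0.402, 0.798); φ = arcsin(p_z) ≈ 52.98°, λ = atan2(p_y, p_x) ≈ 41.93°.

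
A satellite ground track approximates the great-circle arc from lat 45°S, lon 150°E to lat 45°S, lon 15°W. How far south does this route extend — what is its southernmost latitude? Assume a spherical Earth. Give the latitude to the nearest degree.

The great circle lies in the plane with unit normal n̂ = (p₁ × p₂)/|p₁ × p₂|.
Here n̂_z ≈ -0.129; the vertex latitude is φ_max = arccos|n̂_z| ≈ 82.6°.
Check via Clairaut: cos φ_max = |cos φ₁| · sin C = cos(45.0°)·sin(169.5°) ≈ 0.129, again giving ≈ 82.6°.

≈ 83°S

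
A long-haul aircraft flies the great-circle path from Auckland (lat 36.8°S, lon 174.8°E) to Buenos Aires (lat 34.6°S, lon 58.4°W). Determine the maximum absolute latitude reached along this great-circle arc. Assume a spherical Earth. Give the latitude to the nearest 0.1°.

≈ 58.1°S

The great circle lies in the plane with unit normal n̂ = (p₁ × p₂)/|p₁ × p₂|.
Here n̂_z ≈ +0.529; the vertex latitude is φ_max = arccos|n̂_z| ≈ 58.1°.
Check via Clairaut: cos φ_max = |cos φ₁| · sin C = cos(36.8°)·sin(138.7°) ≈ 0.529, again giving ≈ 58.1°.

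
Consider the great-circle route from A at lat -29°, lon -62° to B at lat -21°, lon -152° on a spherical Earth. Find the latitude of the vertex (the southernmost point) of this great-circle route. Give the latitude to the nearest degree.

The great circle lies in the plane with unit normal n̂ = (p₁ × p₂)/|p₁ × p₂|.
Here n̂_z ≈ -0.829; the vertex latitude is φ_max = arccos|n̂_z| ≈ 34.0°.

≈ -34°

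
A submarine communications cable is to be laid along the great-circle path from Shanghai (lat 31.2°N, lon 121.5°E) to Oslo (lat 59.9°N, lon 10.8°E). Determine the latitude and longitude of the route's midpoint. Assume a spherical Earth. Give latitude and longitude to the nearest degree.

≈ lat 59°N, lon 87°E

From cos δ = sin φ₁ sin φ₂ + cos φ₁ cos φ₂ cos Δλ, the central angle is δ ≈ 1.270 rad (72.8°).
Interpolate at f = 1/2 with slerp weights a = sin((1−f)δ)/sin δ ≈ 0.621, b = sin(fδ)/sin δ ≈ 0.621.
p = a·p₁ + b·p₂ ≈ (0.028, 0.511, 0.859); φ = arcsin(p_z) ≈ 59.20°, λ = atan2(p_y, p_x) ≈ 86.82°.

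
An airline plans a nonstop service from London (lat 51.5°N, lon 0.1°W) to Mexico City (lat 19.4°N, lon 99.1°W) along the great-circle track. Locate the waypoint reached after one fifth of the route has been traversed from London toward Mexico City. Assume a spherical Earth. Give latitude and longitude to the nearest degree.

Write both endpoints as unit vectors p₁, p₂ with components (cos φ cos λ, cos φ sin λ, sin φ).
The central angle between the endpoints is δ = arccos(p₁·p₂) ≈ 1.402 rad (80.3°).
Interpolate at f = 1/5 with slerp weights a = sin((1−f)δ)/sin δ ≈ 0.914, b = sin(fδ)/sin δ ≈ 0.281.
p = a·p₁ + b·p₂ ≈ (0.527, -0.262, 0.808); φ = arcsin(p_z) ≈ 53.94°, λ = atan2(p_y, p_x) ≈ -26.47°.

≈ lat 54°N, lon 26°W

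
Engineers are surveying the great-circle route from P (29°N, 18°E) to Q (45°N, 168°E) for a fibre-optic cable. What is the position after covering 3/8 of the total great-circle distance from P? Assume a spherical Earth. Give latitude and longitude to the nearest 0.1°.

≈ (62.1°N, 46.3°E)

Convert each endpoint to a unit vector on the sphere (x = cos φ cos λ, y = cos φ sin λ, z = sin φ).
The central angle between the endpoints is δ = arccos(p₁·p₂) ≈ 1.765 rad (101.1°).
Interpolate at f = 3/8 with slerp weights a = sin((1−f)δ)/sin δ ≈ 0.910, b = sin(fδ)/sin δ ≈ 0.626.
p = a·p₁ + b·p₂ ≈ (0.323, 0.338, 0.884); φ = arcsin(p_z) ≈ 62.11°, λ = atan2(p_y, p_x) ≈ 46.25°.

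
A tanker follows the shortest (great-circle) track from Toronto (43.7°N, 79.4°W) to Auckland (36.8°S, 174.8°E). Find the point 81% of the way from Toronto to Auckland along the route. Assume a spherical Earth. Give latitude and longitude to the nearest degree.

Convert each endpoint to a unit vector on the sphere (x = cos φ cos λ, y = cos φ sin λ, z = sin φ).
The central angle between the endpoints is δ = arccos(p₁·p₂) ≈ 2.179 rad (124.9°).
Interpolate at f = 0.81 with slerp weights a = sin((1−f)δ)/sin δ ≈ 0.490, b = sin(fδ)/sin δ ≈ 1.196.
p = a·p₁ + b·p₂ ≈ (-0.888, -0.262, -0.378); φ = arcsin(p_z) ≈ -22.18°, λ = atan2(p_y, p_x) ≈ -163.59°.

≈ 22°S, 164°W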